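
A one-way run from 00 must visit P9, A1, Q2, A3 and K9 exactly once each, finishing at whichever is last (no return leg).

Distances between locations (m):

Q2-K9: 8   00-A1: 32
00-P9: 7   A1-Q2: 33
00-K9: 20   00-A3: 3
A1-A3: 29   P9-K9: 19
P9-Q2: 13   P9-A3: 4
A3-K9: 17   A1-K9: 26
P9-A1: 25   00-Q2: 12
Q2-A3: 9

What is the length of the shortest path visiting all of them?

There are 5! = 120 possible orderings.
00 → P9 → A1 → Q2 → A3 → K9: 7+25+33+9+17 = 91
00 → P9 → A1 → Q2 → K9 → A3: 7+25+33+8+17 = 90
00 → P9 → A1 → A3 → Q2 → K9: 7+25+29+9+8 = 78
00 → P9 → A1 → A3 → K9 → Q2: 7+25+29+17+8 = 86
00 → P9 → A1 → K9 → Q2 → A3: 7+25+26+8+9 = 75
00 → P9 → A1 → K9 → A3 → Q2: 7+25+26+17+9 = 84
00 → P9 → Q2 → A1 → A3 → K9: 7+13+33+29+17 = 99
00 → P9 → Q2 → A1 → K9 → A3: 7+13+33+26+17 = 96
00 → P9 → Q2 → A3 → A1 → K9: 7+13+9+29+26 = 84
00 → P9 → Q2 → A3 → K9 → A1: 7+13+9+17+26 = 72
00 → P9 → Q2 → K9 → A1 → A3: 7+13+8+26+29 = 83
00 → P9 → Q2 → K9 → A3 → A1: 7+13+8+17+29 = 74
00 → P9 → A3 → A1 → Q2 → K9: 7+4+29+33+8 = 81
00 → P9 → A3 → A1 → K9 → Q2: 7+4+29+26+8 = 74
… (106 more)
00 → P9 → A3 → Q2 → K9 → A1: 7+4+9+8+26 = 54  ← best
The minimum is 54.
One shortest path: 00 → P9 → A3 → Q2 → K9 → A1.

Minimum one-way distance = 54 m.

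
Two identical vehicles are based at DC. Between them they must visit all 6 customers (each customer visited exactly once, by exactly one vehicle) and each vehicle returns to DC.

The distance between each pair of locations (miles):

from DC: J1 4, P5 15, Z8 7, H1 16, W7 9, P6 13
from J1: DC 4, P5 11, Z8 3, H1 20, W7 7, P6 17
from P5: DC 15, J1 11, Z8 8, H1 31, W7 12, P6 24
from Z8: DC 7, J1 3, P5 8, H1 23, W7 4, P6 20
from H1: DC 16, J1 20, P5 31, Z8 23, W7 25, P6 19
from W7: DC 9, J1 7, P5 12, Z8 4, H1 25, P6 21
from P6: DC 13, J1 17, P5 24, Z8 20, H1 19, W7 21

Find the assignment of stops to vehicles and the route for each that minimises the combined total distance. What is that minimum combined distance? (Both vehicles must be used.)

84 miles — the smallest possible combined total.

Try each way of splitting the stops between the two vehicles (each non-empty) and, for each split, find the best tour for each vehicle:
  {J1} + {P5, Z8, H1, W7, P6}: 8 + 80 = 88
  {P5} + {J1, Z8, H1, W7, P6}: 30 + 67 = 97
  {J1, P5} + {Z8, H1, W7, P6}: 30 + 67 = 97
  {Z8} + {J1, P5, H1, W7, P6}: 14 + 82 = 96
  {J1, Z8} + {P5, H1, W7, P6}: 14 + 80 = 94
  {P5, Z8} + {J1, H1, W7, P6}: 30 + 67 = 97
  … (31 splits in total)
  {J1, P5, Z8, W7} + {H1, P6}: 36 + 48 = 84  ← best
Best: vehicle 1 DC → J1 → P5 → Z8 → W7 → DC = 36; vehicle 2 DC → H1 → P6 → DC = 48; combined 84.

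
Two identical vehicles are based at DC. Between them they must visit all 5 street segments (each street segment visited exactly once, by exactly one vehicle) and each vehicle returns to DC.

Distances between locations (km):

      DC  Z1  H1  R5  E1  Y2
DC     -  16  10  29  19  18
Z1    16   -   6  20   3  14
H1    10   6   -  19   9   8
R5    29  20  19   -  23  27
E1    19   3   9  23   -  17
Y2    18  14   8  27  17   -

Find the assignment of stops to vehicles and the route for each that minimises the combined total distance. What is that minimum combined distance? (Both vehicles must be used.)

107 km — the smallest possible combined total.

There are 2^4 − 1 = 15 ways to divide the 5 stops into two non-empty groups. For each, the best each vehicle can do is its own shortest tour through its group:
  {Z1} + {H1, R5, E1, Y2}: 32 + 87 = 119
  {H1} + {Z1, R5, E1, Y2}: 20 + 87 = 107
  {Z1, H1} + {R5, E1, Y2}: 32 + 87 = 119
  {R5} + {Z1, H1, E1, Y2}: 58 + 54 = 112
  {Z1, R5} + {H1, E1, Y2}: 65 + 54 = 119
  {H1, R5} + {Z1, E1, Y2}: 58 + 54 = 112
  … (15 splits in total)
Best: vehicle 1 DC → H1 → DC = 20; vehicle 2 DC → Z1 → E1 → R5 → Y2 → DC = 87; combined 107.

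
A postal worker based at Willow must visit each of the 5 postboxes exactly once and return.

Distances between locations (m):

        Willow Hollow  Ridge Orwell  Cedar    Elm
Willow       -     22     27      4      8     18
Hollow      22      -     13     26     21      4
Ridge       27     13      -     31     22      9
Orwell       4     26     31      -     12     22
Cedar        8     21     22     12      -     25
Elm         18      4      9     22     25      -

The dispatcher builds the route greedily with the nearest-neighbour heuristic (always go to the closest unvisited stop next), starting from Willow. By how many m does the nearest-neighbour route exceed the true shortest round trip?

Willow: Orwell=4, Cedar=8, Elm=18, Hollow=22, Ridge=27 ⇒ Orwell
Orwell: Cedar=12, Elm=22, Hollow=26, Ridge=31 ⇒ Cedar
Cedar: Hollow=21, Ridge=22, Elm=25 ⇒ Hollow
Hollow: Elm=4, Ridge=13 ⇒ Elm
Elm: Ridge=9 ⇒ Ridge
NN route Willow → Orwell → Cedar → Hollow → Elm → Ridge → Willow costs 77.
Optimal: Willow → Hollow → Elm → Ridge → Cedar → Orwell → Willow costs 73 (by enumerating all 60 distinct tours).
Excess = 77 − 73 = 4.

The nearest-neighbour route is 4 m longer than optimal.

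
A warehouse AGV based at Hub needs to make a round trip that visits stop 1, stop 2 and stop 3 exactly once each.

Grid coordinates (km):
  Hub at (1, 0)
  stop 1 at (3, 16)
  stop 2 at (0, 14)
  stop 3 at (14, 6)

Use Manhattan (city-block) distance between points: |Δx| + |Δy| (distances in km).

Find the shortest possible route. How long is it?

Shortest round trip = 60 km.

There are 3 distinct closed tours to check (reversals are equivalent).
Hub → stop 1 → stop 2 → stop 3 → Hub: 18+5+22+19 = 64
Hub → stop 1 → stop 3 → stop 2 → Hub: 18+21+22+15 = 76
Hub → stop 2 → stop 1 → stop 3 → Hub: 15+5+21+19 = 60
The minimum is 60.
One optimal route: Hub → stop 2 → stop 1 → stop 3 → Hub (or its reverse).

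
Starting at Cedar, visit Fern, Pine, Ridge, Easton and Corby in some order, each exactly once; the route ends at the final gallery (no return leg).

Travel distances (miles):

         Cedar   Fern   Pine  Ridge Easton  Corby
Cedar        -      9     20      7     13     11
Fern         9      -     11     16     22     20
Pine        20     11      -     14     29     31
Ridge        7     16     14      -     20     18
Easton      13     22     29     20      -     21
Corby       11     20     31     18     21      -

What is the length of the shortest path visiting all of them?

There are 5! = 120 possible orderings.
Cedar → Fern → Pine → Ridge → Easton → Corby: 9+11+14+20+21 = 75
Cedar → Fern → Pine → Ridge → Corby → Easton: 9+11+14+18+21 = 73
Cedar → Fern → Pine → Easton → Ridge → Corby: 9+11+29+20+18 = 87
Cedar → Fern → Pine → Easton → Corby → Ridge: 9+11+29+21+18 = 88
Cedar → Fern → Pine → Corby → Ridge → Easton: 9+11+31+18+20 = 89
Cedar → Fern → Pine → Corby → Easton → Ridge: 9+11+31+21+20 = 92
Cedar → Fern → Ridge → Pine → Easton → Corby: 9+16+14+29+21 = 89
Cedar → Fern → Ridge → Pine → Corby → Easton: 9+16+14+31+21 = 91
Cedar → Fern → Ridge → Easton → Pine → Corby: 9+16+20+29+31 = 105
Cedar → Fern → Ridge → Easton → Corby → Pine: 9+16+20+21+31 = 97
Cedar → Fern → Ridge → Corby → Pine → Easton: 9+16+18+31+29 = 103
Cedar → Fern → Ridge → Corby → Easton → Pine: 9+16+18+21+29 = 93
Cedar → Fern → Easton → Pine → Ridge → Corby: 9+22+29+14+18 = 92
Cedar → Fern → Easton → Pine → Corby → Ridge: 9+22+29+31+18 = 109
… (106 more)
The minimum is 73.
One shortest path: Cedar → Fern → Pine → Ridge → Corby → Easton.

Shortest open route: 73 miles.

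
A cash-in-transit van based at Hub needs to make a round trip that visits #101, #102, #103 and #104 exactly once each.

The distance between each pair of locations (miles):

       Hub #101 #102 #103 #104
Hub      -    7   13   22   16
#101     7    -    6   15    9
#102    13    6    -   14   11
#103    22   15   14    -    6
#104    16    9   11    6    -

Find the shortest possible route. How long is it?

Shortest round trip = 49 miles.

There are 12 distinct closed tours to check (reversals are equivalent).
Hub-#101-#102-#103-#104-Hub: 7+6+14+6+16 = 49
Hub-#101-#102-#104-#103-Hub: 7+6+11+6+22 = 52
Hub-#101-#103-#102-#104-Hub: 7+15+14+11+16 = 63
Hub-#101-#103-#104-#102-Hub: 7+15+6+11+13 = 52
Hub-#101-#104-#102-#103-Hub: 7+9+11+14+22 = 63
Hub-#101-#104-#103-#102-Hub: 7+9+6+14+13 = 49
Hub-#102-#101-#103-#104-Hub: 13+6+15+6+16 = 56
Hub-#102-#101-#104-#103-Hub: 13+6+9+6+22 = 56
Hub-#102-#103-#101-#104-Hub: 13+14+15+9+16 = 67
Hub-#102-#104-#101-#103-Hub: 13+11+9+15+22 = 70
Hub-#103-#101-#102-#104-Hub: 22+15+6+11+16 = 70
Hub-#103-#102-#101-#104-Hub: 22+14+6+9+16 = 67
The minimum is 49.
One optimal route: Hub → #101 → #102 → #103 → #104 → Hub (or its reverse).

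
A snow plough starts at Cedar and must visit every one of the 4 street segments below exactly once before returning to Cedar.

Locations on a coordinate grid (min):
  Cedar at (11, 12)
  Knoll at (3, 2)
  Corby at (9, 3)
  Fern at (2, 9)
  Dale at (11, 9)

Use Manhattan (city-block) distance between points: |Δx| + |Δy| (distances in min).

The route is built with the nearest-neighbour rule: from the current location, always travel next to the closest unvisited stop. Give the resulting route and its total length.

38 min along Cedar → Dale → Corby → Knoll → Fern → Cedar.

At Cedar the remaining stops are Dale 3, Corby 11, Fern 12, Knoll 18; go to Dale.
At Dale the remaining stops are Corby 8, Fern 9, Knoll 15; go to Corby.
At Corby the remaining stops are Knoll 7, Fern 13; go to Knoll.
At Knoll the remaining stops are Fern 8; go to Fern.
Return Fern→Cedar: 12.
Total = 3 + 8 + 7 + 8 + 12 = 38.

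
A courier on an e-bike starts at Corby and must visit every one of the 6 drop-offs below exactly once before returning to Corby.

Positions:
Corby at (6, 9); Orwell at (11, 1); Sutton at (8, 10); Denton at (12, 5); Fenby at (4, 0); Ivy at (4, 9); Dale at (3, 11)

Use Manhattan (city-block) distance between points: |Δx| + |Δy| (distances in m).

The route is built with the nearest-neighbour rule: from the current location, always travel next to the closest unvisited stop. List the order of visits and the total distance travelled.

At Corby the remaining stops are Ivy 2, Sutton 3, Dale 5, Denton 10, Fenby 11, Orwell 13; go to Ivy.
At Ivy the remaining stops are Dale 3, Sutton 5, Fenby 9, Denton 12, Orwell 15; go to Dale.
At Dale the remaining stops are Sutton 6, Fenby 12, Denton 15, Orwell 18; go to Sutton.
At Sutton the remaining stops are Denton 9, Orwell 12, Fenby 14; go to Denton.
At Denton the remaining stops are Orwell 5, Fenby 13; go to Orwell.
At Orwell the remaining stops are Fenby 8; go to Fenby.
Return Fenby→Corby: 11.
Total = 2 + 3 + 6 + 9 + 5 + 8 + 11 = 44.

Total distance 44 m via the nearest-neighbour route Corby → Ivy → Dale → Sutton → Denton → Orwell → Fenby → Corby.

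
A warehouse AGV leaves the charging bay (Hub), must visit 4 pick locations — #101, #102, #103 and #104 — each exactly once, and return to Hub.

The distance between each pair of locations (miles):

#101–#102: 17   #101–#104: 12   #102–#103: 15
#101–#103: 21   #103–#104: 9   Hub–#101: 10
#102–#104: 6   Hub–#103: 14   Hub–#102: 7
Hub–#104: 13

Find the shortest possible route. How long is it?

There are 12 distinct closed tours to check (reversals are equivalent).
Hub→#101→#102→#103→#104→Hub: 10+17+15+9+13 = 64
Hub→#101→#102→#104→#103→Hub: 10+17+6+9+14 = 56
Hub→#101→#103→#102→#104→Hub: 10+21+15+6+13 = 65
Hub→#101→#103→#104→#102→Hub: 10+21+9+6+7 = 53
Hub→#101→#104→#102→#103→Hub: 10+12+6+15+14 = 57
Hub→#101→#104→#103→#102→Hub: 10+12+9+15+7 = 53
Hub→#102→#101→#103→#104→Hub: 7+17+21+9+13 = 67
Hub→#102→#101→#104→#103→Hub: 7+17+12+9+14 = 59
Hub→#102→#103→#101→#104→Hub: 7+15+21+12+13 = 68
Hub→#102→#104→#101→#103→Hub: 7+6+12+21+14 = 60
Hub→#103→#101→#102→#104→Hub: 14+21+17+6+13 = 71
Hub→#103→#102→#101→#104→Hub: 14+15+17+12+13 = 71
The minimum is 53.
One optimal route: Hub → #101 → #103 → #104 → #102 → Hub (or its reverse).

Shortest round trip = 53 miles.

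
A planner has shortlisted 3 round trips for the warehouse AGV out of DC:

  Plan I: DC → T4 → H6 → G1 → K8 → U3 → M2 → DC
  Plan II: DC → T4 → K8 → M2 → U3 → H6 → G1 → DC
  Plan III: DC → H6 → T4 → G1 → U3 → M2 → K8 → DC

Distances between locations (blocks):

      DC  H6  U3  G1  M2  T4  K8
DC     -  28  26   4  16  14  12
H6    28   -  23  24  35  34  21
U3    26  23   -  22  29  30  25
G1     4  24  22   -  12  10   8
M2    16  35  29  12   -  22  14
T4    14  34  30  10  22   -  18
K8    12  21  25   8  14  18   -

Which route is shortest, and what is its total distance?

Plan I: 14 + 34 + 24 + 8 + 25 + 29 + 16 = 150
Plan II: 14 + 18 + 14 + 29 + 23 + 24 + 4 = 126
Plan III: 28 + 34 + 10 + 22 + 29 + 14 + 12 = 149

126 blocks — Plan II is the shortest.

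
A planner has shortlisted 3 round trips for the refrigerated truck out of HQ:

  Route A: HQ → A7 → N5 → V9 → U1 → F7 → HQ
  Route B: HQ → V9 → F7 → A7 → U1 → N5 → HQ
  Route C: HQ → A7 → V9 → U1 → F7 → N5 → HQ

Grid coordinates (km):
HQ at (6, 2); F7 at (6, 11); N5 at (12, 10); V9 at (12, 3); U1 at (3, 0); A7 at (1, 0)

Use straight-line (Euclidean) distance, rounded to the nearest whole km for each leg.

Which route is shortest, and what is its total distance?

Route A: 5 + 15 + 7 + 9 + 11 + 9 = 56
Route B: 6 + 10 + 12 + 2 + 13 + 10 = 53
Route C: 5 + 11 + 9 + 11 + 6 + 10 = 52

Shortest is Route C, total 52 km.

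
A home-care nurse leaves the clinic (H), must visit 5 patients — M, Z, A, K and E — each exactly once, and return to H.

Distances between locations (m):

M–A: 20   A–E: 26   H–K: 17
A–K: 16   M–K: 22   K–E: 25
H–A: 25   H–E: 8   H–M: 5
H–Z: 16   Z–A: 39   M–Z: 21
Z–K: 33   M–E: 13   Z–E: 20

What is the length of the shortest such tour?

H-M-Z-A-K-E-H: 5+21+39+16+25+8 = 114
H-M-Z-A-E-K-H: 5+21+39+26+25+17 = 133
H-M-Z-K-A-E-H: 5+21+33+16+26+8 = 109
H-M-Z-K-E-A-H: 5+21+33+25+26+25 = 135
H-M-Z-E-A-K-H: 5+21+20+26+16+17 = 105
H-M-Z-E-K-A-H: 5+21+20+25+16+25 = 112
H-M-A-Z-K-E-H: 5+20+39+33+25+8 = 130
H-M-A-Z-E-K-H: 5+20+39+20+25+17 = 126
H-M-A-K-Z-E-H: 5+20+16+33+20+8 = 102
H-M-A-K-E-Z-H: 5+20+16+25+20+16 = 102
H-M-A-E-Z-K-H: 5+20+26+20+33+17 = 121
H-M-A-E-K-Z-H: 5+20+26+25+33+16 = 125
H-M-K-Z-A-E-H: 5+22+33+39+26+8 = 133
H-M-K-Z-E-A-H: 5+22+33+20+26+25 = 131
… (46 more)
The minimum is 102.
One optimal route: H → M → A → K → Z → E → H (or its reverse).

Minimum total distance: 102 m.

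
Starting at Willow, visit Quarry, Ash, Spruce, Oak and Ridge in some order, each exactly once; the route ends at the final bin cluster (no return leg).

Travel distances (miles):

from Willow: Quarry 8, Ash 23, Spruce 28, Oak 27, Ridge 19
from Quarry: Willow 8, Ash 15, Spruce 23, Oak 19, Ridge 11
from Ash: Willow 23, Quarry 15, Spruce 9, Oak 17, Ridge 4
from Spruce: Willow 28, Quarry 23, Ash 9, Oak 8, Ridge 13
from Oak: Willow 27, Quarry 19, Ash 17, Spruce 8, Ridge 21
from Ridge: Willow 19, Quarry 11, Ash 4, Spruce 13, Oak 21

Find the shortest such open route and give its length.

There are 5! = 120 possible orderings.
Willow - Quarry - Ash - Spruce - Oak - Ridge: 8+15+9+8+21 = 61
Willow - Quarry - Ash - Spruce - Ridge - Oak: 8+15+9+13+21 = 66
Willow - Quarry - Ash - Oak - Spruce - Ridge: 8+15+17+8+13 = 61
Willow - Quarry - Ash - Oak - Ridge - Spruce: 8+15+17+21+13 = 74
Willow - Quarry - Ash - Ridge - Spruce - Oak: 8+15+4+13+8 = 48
Willow - Quarry - Ash - Ridge - Oak - Spruce: 8+15+4+21+8 = 56
Willow - Quarry - Spruce - Ash - Oak - Ridge: 8+23+9+17+21 = 78
Willow - Quarry - Spruce - Ash - Ridge - Oak: 8+23+9+4+21 = 65
Willow - Quarry - Spruce - Oak - Ash - Ridge: 8+23+8+17+4 = 60
Willow - Quarry - Spruce - Oak - Ridge - Ash: 8+23+8+21+4 = 64
Willow - Quarry - Spruce - Ridge - Ash - Oak: 8+23+13+4+17 = 65
Willow - Quarry - Spruce - Ridge - Oak - Ash: 8+23+13+21+17 = 82
Willow - Quarry - Oak - Ash - Spruce - Ridge: 8+19+17+9+13 = 66
Willow - Quarry - Oak - Ash - Ridge - Spruce: 8+19+17+4+13 = 61
… (106 more)
Willow - Quarry - Ridge - Ash - Spruce - Oak: 8+11+4+9+8 = 40  ← best
The minimum is 40.
One shortest path: Willow → Quarry → Ridge → Ash → Spruce → Oak.

Minimum one-way distance = 40 miles.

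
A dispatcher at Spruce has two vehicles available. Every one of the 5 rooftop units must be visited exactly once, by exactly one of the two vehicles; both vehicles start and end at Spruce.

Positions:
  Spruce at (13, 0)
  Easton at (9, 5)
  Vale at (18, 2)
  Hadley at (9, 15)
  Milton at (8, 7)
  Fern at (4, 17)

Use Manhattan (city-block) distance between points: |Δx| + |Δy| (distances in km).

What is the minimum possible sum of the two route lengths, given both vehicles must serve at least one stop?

Minimum combined distance: 66 km.

There are 2^4 − 1 = 15 ways to divide the 5 stops into two non-empty groups. For each, the best each vehicle can do is its own shortest tour through its group:
  {Easton} + {Vale, Hadley, Milton, Fern}: 18 + 62 = 80
  {Vale} + {Easton, Hadley, Milton, Fern}: 14 + 52 = 66
  {Easton, Vale} + {Hadley, Milton, Fern}: 28 + 52 = 80
  {Hadley} + {Easton, Vale, Milton, Fern}: 38 + 62 = 100
  {Easton, Hadley} + {Vale, Milton, Fern}: 38 + 62 = 100
  {Vale, Hadley} + {Easton, Milton, Fern}: 48 + 52 = 100
  … (15 splits in total)
Best: vehicle 1 Spruce → Vale → Spruce = 14; vehicle 2 Spruce → Easton → Hadley → Fern → Milton → Spruce = 52; combined 66.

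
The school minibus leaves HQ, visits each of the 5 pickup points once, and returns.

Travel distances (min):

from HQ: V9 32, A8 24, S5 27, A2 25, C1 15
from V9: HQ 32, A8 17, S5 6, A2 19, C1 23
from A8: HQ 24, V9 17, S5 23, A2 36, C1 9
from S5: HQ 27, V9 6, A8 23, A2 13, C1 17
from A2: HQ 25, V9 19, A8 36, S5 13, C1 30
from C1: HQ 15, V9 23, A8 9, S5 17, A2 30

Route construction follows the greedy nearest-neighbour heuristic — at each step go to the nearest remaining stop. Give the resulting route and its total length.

85 min along HQ → C1 → A8 → V9 → S5 → A2 → HQ.

At HQ the remaining stops are C1 15, A8 24, A2 25, S5 27, V9 32; go to C1.
At C1 the remaining stops are A8 9, S5 17, V9 23, A2 30; go to A8.
At A8 the remaining stops are V9 17, S5 23, A2 36; go to V9.
At V9 the remaining stops are S5 6, A2 19; go to S5.
At S5 the remaining stops are A2 13; go to A2.
Return A2→HQ: 25.
Total = 15 + 9 + 17 + 6 + 13 + 25 = 85.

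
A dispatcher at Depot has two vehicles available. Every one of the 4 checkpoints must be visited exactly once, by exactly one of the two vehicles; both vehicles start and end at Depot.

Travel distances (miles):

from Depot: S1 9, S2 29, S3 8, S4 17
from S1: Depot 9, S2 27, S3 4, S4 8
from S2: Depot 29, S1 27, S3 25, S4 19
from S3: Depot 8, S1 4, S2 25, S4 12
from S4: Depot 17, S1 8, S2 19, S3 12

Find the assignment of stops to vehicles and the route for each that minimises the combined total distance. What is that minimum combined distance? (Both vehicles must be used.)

Try each way of splitting the stops between the two vehicles (each non-empty) and, for each split, find the best tour for each vehicle:
  {S1} + {S2, S3, S4}: 18 + 68 = 86
  {S2} + {S1, S3, S4}: 58 + 37 = 95
  {S1, S2} + {S3, S4}: 65 + 37 = 102
  {S3} + {S1, S2, S4}: 16 + 65 = 81
  {S1, S3} + {S2, S4}: 21 + 65 = 86
  {S2, S3} + {S1, S4}: 62 + 34 = 96
  … (7 splits in total)
Best: vehicle 1 Depot → S3 → Depot = 16; vehicle 2 Depot → S1 → S4 → S2 → Depot = 65; combined 81.

81 miles — the smallest possible combined total.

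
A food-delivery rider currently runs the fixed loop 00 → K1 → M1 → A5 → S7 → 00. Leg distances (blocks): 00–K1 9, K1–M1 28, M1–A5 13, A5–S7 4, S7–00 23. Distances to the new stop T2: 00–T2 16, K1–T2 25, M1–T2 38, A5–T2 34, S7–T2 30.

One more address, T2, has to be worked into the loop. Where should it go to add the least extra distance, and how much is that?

Insertion cost between consecutive stops i–j is d(i,T2) + d(T2,j) − d(i,j):
  between 00 and K1: 16 + 25 − 9 = 32
  between K1 and M1: 25 + 38 − 28 = 35
  between M1 and A5: 38 + 34 − 13 = 59
  between A5 and S7: 34 + 30 − 4 = 60
  between S7 and 00: 30 + 16 − 23 = 23
Cheapest insertion is between S7 and 00, adding 23.
New total = 77 + 23 = 100.

Minimum extra distance: 23 blocks, inserting T2 between S7 and 00.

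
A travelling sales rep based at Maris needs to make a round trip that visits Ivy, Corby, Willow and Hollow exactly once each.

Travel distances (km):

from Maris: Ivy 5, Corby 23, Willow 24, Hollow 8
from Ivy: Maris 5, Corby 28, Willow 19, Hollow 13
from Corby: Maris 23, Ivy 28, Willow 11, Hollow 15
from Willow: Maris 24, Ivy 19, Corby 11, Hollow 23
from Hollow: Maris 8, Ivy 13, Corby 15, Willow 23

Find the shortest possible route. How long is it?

58 km — the shortest possible round trip.

Maris → Ivy → Corby → Willow → Hollow → Maris: 5+28+11+23+8 = 75
Maris → Ivy → Corby → Hollow → Willow → Maris: 5+28+15+23+24 = 95
Maris → Ivy → Willow → Corby → Hollow → Maris: 5+19+11+15+8 = 58
Maris → Ivy → Willow → Hollow → Corby → Maris: 5+19+23+15+23 = 85
Maris → Ivy → Hollow → Corby → Willow → Maris: 5+13+15+11+24 = 68
Maris → Ivy → Hollow → Willow → Corby → Maris: 5+13+23+11+23 = 75
Maris → Corby → Ivy → Willow → Hollow → Maris: 23+28+19+23+8 = 101
Maris → Corby → Ivy → Hollow → Willow → Maris: 23+28+13+23+24 = 111
Maris → Corby → Willow → Ivy → Hollow → Maris: 23+11+19+13+8 = 74
Maris → Corby → Hollow → Ivy → Willow → Maris: 23+15+13+19+24 = 94
Maris → Willow → Ivy → Corby → Hollow → Maris: 24+19+28+15+8 = 94
Maris → Willow → Corby → Ivy → Hollow → Maris: 24+11+28+13+8 = 84
The minimum is 58.
One optimal route: Maris → Ivy → Willow → Corby → Hollow → Maris (or its reverse).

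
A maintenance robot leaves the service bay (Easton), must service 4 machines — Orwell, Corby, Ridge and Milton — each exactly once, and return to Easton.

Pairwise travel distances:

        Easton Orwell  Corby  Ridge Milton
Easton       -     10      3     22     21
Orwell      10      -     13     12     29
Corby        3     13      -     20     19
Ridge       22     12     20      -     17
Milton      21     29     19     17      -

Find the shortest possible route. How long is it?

With 4 stops there are 4!/2 = 12 distinct round trips (a route and its reverse cost the same).
Easton → Orwell → Corby → Ridge → Milton → Easton: 10+13+20+17+21 = 81
Easton → Orwell → Corby → Milton → Ridge → Easton: 10+13+19+17+22 = 81
Easton → Orwell → Ridge → Corby → Milton → Easton: 10+12+20+19+21 = 82
Easton → Orwell → Ridge → Milton → Corby → Easton: 10+12+17+19+3 = 61
Easton → Orwell → Milton → Corby → Ridge → Easton: 10+29+19+20+22 = 100
Easton → Orwell → Milton → Ridge → Corby → Easton: 10+29+17+20+3 = 79
Easton → Corby → Orwell → Ridge → Milton → Easton: 3+13+12+17+21 = 66
Easton → Corby → Orwell → Milton → Ridge → Easton: 3+13+29+17+22 = 84
Easton → Corby → Ridge → Orwell → Milton → Easton: 3+20+12+29+21 = 85
Easton → Corby → Milton → Orwell → Ridge → Easton: 3+19+29+12+22 = 85
Easton → Ridge → Orwell → Corby → Milton → Easton: 22+12+13+19+21 = 87
Easton → Ridge → Corby → Orwell → Milton → Easton: 22+20+13+29+21 = 105
The minimum is 61.
One optimal route: Easton → Orwell → Ridge → Milton → Corby → Easton (or its reverse).

Shortest round trip = 61.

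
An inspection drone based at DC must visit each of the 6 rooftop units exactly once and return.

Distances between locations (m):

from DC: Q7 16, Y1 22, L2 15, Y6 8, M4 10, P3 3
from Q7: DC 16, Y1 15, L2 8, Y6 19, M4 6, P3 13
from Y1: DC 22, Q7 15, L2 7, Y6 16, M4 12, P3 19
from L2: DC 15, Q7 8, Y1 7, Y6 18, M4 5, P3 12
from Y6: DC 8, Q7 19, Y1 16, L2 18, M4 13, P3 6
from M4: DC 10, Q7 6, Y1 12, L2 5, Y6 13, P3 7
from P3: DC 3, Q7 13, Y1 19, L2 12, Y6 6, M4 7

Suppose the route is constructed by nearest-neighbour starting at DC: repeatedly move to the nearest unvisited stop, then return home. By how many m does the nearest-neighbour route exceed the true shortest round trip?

From DC: P3=3, Y6=8, M4=10, L2=15, Q7=16, Y1=22 → choose P3 (3).
From P3: Y6=6, M4=7, L2=12, Q7=13, Y1=19 → choose Y6 (6).
From Y6: M4=13, Y1=16, L2=18, Q7=19 → choose M4 (13).
From M4: L2=5, Q7=6, Y1=12 → choose L2 (5).
From L2: Y1=7, Q7=8 → choose Y1 (7).
From Y1: Q7=15 → choose Q7 (15).
NN route DC → P3 → Y6 → M4 → L2 → Y1 → Q7 → DC costs 65.
Optimal: DC → Y6 → Y1 → L2 → Q7 → M4 → P3 → DC costs 55 (by enumerating all 360 distinct tours).
Excess = 65 − 55 = 10.

10 m longer than the optimal tour.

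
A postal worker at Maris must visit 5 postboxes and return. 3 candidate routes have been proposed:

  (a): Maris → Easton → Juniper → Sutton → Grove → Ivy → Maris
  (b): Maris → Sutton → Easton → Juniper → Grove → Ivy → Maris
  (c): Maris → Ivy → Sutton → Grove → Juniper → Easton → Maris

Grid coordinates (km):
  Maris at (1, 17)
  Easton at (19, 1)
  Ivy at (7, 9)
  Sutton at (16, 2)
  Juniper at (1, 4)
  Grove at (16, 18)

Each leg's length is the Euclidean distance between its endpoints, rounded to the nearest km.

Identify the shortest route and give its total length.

(a): 24 + 18 + 15 + 16 + 13 + 10 = 96
(b): 21 + 3 + 18 + 21 + 13 + 10 = 86
(c): 10 + 11 + 16 + 21 + 18 + 24 = 100

86 km — (b) is the shortest.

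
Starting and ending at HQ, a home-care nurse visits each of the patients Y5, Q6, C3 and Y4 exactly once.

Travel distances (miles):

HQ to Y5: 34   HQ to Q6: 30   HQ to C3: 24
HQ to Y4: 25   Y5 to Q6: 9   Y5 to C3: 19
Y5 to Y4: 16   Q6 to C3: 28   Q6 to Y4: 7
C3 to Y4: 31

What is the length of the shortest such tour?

There are 12 distinct closed tours to check (reversals are equivalent).
HQ → Y5 → Q6 → C3 → Y4 → HQ: 34+9+28+31+25 = 127
HQ → Y5 → Q6 → Y4 → C3 → HQ: 34+9+7+31+24 = 105
HQ → Y5 → C3 → Q6 → Y4 → HQ: 34+19+28+7+25 = 113
HQ → Y5 → C3 → Y4 → Q6 → HQ: 34+19+31+7+30 = 121
HQ → Y5 → Y4 → Q6 → C3 → HQ: 34+16+7+28+24 = 109
HQ → Y5 → Y4 → C3 → Q6 → HQ: 34+16+31+28+30 = 139
HQ → Q6 → Y5 → C3 → Y4 → HQ: 30+9+19+31+25 = 114
HQ → Q6 → Y5 → Y4 → C3 → HQ: 30+9+16+31+24 = 110
HQ → Q6 → C3 → Y5 → Y4 → HQ: 30+28+19+16+25 = 118
HQ → Q6 → Y4 → Y5 → C3 → HQ: 30+7+16+19+24 = 96
HQ → C3 → Y5 → Q6 → Y4 → HQ: 24+19+9+7+25 = 84
HQ → C3 → Q6 → Y5 → Y4 → HQ: 24+28+9+16+25 = 102
The minimum is 84.
One optimal route: HQ → C3 → Y5 → Q6 → Y4 → HQ (or its reverse).

Shortest round trip = 84 miles.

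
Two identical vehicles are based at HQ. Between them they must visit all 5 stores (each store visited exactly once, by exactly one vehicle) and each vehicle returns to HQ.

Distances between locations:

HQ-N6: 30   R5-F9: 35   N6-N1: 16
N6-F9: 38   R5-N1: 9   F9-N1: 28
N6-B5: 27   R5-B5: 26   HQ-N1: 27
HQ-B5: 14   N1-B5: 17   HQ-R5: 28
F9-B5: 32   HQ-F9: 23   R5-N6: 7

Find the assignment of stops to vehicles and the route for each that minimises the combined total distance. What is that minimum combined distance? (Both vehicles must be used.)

123 — the smallest possible combined total.

Check every non-empty split of the stops between the two vehicles; for each half take its own optimal tour:
  {R5} + {N6, F9, N1, B5}: 56 + 108 = 164
  {N6} + {R5, F9, N1, B5}: 60 + 98 = 158
  {R5, N6} + {F9, N1, B5}: 65 + 82 = 147
  {F9} + {R5, N6, N1, B5}: 46 + 77 = 123
  {R5, F9} + {N6, N1, B5}: 86 + 77 = 163
  {N6, F9} + {R5, N1, B5}: 91 + 68 = 159
  … (15 splits in total)
Best: vehicle 1 HQ → F9 → HQ = 46; vehicle 2 HQ → N6 → R5 → N1 → B5 → HQ = 77; combined 123.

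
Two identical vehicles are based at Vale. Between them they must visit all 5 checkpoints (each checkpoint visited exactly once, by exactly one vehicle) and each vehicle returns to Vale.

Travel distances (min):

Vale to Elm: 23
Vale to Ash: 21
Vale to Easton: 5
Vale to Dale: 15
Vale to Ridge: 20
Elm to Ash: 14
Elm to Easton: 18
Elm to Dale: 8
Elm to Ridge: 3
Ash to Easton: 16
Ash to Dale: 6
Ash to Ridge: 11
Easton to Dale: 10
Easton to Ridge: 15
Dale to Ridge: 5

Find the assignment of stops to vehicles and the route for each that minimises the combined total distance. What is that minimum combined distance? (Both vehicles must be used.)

There are 2^4 − 1 = 15 ways to divide the 5 stops into two non-empty groups. For each, the best each vehicle can do is its own shortest tour through its group:
  {Elm} + {Ash, Easton, Dale, Ridge}: 46 + 52 = 98
  {Ash} + {Elm, Easton, Dale, Ridge}: 42 + 46 = 88
  {Elm, Ash} + {Easton, Dale, Ridge}: 58 + 40 = 98
  {Easton} + {Elm, Ash, Dale, Ridge}: 10 + 58 = 68
  {Elm, Easton} + {Ash, Dale, Ridge}: 46 + 52 = 98
  {Ash, Easton} + {Elm, Dale, Ridge}: 42 + 46 = 88
  … (15 splits in total)
Best: vehicle 1 Vale → Easton → Vale = 10; vehicle 2 Vale → Elm → Ridge → Ash → Dale → Vale = 58; combined 68.

68 min — the smallest possible combined total.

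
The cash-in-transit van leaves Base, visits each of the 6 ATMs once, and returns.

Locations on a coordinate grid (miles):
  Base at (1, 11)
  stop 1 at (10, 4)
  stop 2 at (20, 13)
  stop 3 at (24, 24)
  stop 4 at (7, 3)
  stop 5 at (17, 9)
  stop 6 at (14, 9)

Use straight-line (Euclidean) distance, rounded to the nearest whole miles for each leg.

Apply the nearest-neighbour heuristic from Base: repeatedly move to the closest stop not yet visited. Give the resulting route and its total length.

From Base: distances to unvisited — stop 4=10, stop 1=11, stop 6=13, stop 5=16, stop 2=19, stop 3=26. Nearest is stop 4 (10).
From stop 4: distances to unvisited — stop 1=3, stop 6=9, stop 5=12, stop 2=16, stop 3=27. Nearest is stop 1 (3).
From stop 1: distances to unvisited — stop 6=6, stop 5=9, stop 2=13, stop 3=24. Nearest is stop 6 (6).
From stop 6: distances to unvisited — stop 5=3, stop 2=7, stop 3=18. Nearest is stop 5 (3).
From stop 5: distances to unvisited — stop 2=5, stop 3=17. Nearest is stop 2 (5).
From stop 2: distances to unvisited — stop 3=12. Nearest is stop 3 (12).
Return stop 3→Base: 26.
Total = 10 + 3 + 6 + 3 + 5 + 12 + 26 = 65.

65 miles along Base → stop 4 → stop 1 → stop 6 → stop 5 → stop 2 → stop 3 → Base.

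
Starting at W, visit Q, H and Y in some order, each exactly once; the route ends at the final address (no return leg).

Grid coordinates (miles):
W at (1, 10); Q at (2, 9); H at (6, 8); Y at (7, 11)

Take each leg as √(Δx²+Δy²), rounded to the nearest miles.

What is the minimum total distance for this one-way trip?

Minimum one-way distance = 8 miles.

There are 3! = 6 possible orderings.
W → Q → H → Y: 1+4+3 = 8
W → Q → Y → H: 1+5+3 = 9
W → H → Q → Y: 5+4+5 = 14
W → H → Y → Q: 5+3+5 = 13
W → Y → Q → H: 6+5+4 = 15
W → Y → H → Q: 6+3+4 = 13
The minimum is 8.
One shortest path: W → Q → H → Y.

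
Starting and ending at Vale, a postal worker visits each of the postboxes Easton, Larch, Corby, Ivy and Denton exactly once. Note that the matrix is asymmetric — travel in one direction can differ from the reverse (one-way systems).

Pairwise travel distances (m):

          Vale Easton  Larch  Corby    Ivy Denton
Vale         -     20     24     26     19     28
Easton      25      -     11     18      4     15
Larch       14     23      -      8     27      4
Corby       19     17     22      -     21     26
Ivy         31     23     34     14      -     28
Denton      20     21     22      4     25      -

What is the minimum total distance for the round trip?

Minimum total distance: 80 m.

Vale→Easton→Larch→Corby→Ivy→Denton→Vale: 20+11+8+21+28+20 = 108
Vale→Easton→Larch→Corby→Denton→Ivy→Vale: 20+11+8+26+25+31 = 121
Vale→Easton→Larch→Ivy→Corby→Denton→Vale: 20+11+27+14+26+20 = 118
Vale→Easton→Larch→Ivy→Denton→Corby→Vale: 20+11+27+28+4+19 = 109
Vale→Easton→Larch→Denton→Corby→Ivy→Vale: 20+11+4+4+21+31 = 91
Vale→Easton→Larch→Denton→Ivy→Corby→Vale: 20+11+4+25+14+19 = 93
Vale→Easton→Corby→Larch→Ivy→Denton→Vale: 20+18+22+27+28+20 = 135
Vale→Easton→Corby→Larch→Denton→Ivy→Vale: 20+18+22+4+25+31 = 120
Vale→Easton→Corby→Ivy→Larch→Denton→Vale: 20+18+21+34+4+20 = 117
Vale→Easton→Corby→Ivy→Denton→Larch→Vale: 20+18+21+28+22+14 = 123
Vale→Easton→Corby→Denton→Larch→Ivy→Vale: 20+18+26+22+27+31 = 144
Vale→Easton→Corby→Denton→Ivy→Larch→Vale: 20+18+26+25+34+14 = 137
Vale→Easton→Ivy→Larch→Corby→Denton→Vale: 20+4+34+8+26+20 = 112
Vale→Easton→Ivy→Larch→Denton→Corby→Vale: 20+4+34+4+4+19 = 85
… (106 more)
Vale→Ivy→Easton→Larch→Denton→Corby→Vale: 19+23+11+4+4+19 = 80  ← best
The minimum is 80.
One optimal route: Vale → Ivy → Easton → Larch → Denton → Corby → Vale.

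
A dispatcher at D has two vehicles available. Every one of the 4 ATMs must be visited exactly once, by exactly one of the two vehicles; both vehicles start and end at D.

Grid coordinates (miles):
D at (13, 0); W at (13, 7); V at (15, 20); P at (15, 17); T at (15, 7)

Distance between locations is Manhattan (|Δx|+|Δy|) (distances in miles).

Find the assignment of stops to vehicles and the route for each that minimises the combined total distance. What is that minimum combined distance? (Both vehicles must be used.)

Minimum combined distance: 58 miles.

There are 2^3 − 1 = 7 ways to divide the 4 stops into two non-empty groups. For each, the best each vehicle can do is its own shortest tour through its group:
  {W} + {V, P, T}: 14 + 44 = 58
  {V} + {W, P, T}: 44 + 38 = 82
  {W, V} + {P, T}: 44 + 38 = 82
  {P} + {W, V, T}: 38 + 44 = 82
  {W, P} + {V, T}: 38 + 44 = 82
  {V, P} + {W, T}: 44 + 18 = 62
  … (7 splits in total)
Best: vehicle 1 D → W → D = 14; vehicle 2 D → V → P → T → D = 44; combined 58.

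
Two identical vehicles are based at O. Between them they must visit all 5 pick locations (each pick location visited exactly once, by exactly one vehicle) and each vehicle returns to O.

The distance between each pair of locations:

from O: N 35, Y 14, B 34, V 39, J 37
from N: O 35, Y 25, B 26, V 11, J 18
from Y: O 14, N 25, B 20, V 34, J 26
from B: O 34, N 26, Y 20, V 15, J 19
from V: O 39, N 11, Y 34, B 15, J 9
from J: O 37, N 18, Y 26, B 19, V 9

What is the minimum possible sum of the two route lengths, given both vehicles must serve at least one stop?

Minimum combined distance: 136.

Try each way of splitting the stops between the two vehicles (each non-empty) and, for each split, find the best tour for each vehicle:
  {N} + {Y, B, V, J}: 70 + 95 = 165
  {Y} + {N, B, V, J}: 28 + 108 = 136
  {N, Y} + {B, V, J}: 74 + 95 = 169
  {B} + {N, Y, V, J}: 68 + 95 = 163
  {N, B} + {Y, V, J}: 95 + 88 = 183
  {Y, B} + {N, V, J}: 68 + 92 = 160
  … (15 splits in total)
Best: vehicle 1 O → Y → O = 28; vehicle 2 O → N → V → J → B → O = 108; combined 136.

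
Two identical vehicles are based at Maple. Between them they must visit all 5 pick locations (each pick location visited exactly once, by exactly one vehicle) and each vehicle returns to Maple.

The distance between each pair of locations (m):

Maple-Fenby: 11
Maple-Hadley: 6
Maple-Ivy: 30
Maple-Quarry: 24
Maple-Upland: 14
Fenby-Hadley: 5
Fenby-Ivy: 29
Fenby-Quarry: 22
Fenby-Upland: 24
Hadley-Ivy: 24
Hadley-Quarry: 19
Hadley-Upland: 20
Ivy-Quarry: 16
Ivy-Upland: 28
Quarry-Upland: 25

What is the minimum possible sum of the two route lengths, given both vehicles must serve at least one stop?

103 m — the smallest possible combined total.

Try each way of splitting the stops between the two vehicles (each non-empty) and, for each split, find the best tour for each vehicle:
  {Fenby} + {Hadley, Ivy, Quarry, Upland}: 22 + 83 = 105
  {Hadley} + {Fenby, Ivy, Quarry, Upland}: 12 + 91 = 103
  {Fenby, Hadley} + {Ivy, Quarry, Upland}: 22 + 82 = 104
  {Ivy} + {Fenby, Hadley, Quarry, Upland}: 60 + 72 = 132
  {Fenby, Ivy} + {Hadley, Quarry, Upland}: 70 + 64 = 134
  {Hadley, Ivy} + {Fenby, Quarry, Upland}: 60 + 72 = 132
  … (15 splits in total)
Best: vehicle 1 Maple → Hadley → Maple = 12; vehicle 2 Maple → Fenby → Quarry → Ivy → Upland → Maple = 91; combined 103.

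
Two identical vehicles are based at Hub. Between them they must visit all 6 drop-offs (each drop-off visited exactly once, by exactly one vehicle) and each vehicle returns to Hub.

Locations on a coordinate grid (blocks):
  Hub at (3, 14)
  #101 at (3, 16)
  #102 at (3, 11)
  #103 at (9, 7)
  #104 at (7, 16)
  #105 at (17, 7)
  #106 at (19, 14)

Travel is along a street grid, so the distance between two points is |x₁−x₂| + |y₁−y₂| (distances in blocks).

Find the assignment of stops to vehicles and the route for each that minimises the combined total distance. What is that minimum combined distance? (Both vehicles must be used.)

Check every non-empty split of the stops between the two vehicles; for each half take its own optimal tour:
  {#101} + {#102, #103, #104, #105, #106}: 4 + 50 = 54
  {#102} + {#101, #103, #104, #105, #106}: 6 + 50 = 56
  {#101, #102} + {#103, #104, #105, #106}: 10 + 50 = 60
  {#103} + {#101, #102, #104, #105, #106}: 26 + 50 = 76
  {#101, #103} + {#102, #104, #105, #106}: 30 + 50 = 80
  {#102, #103} + {#101, #104, #105, #106}: 26 + 50 = 76
  … (31 splits in total)
Best: vehicle 1 Hub → #101 → Hub = 4; vehicle 2 Hub → #102 → #103 → #105 → #106 → #104 → Hub = 50; combined 54.

54 blocks — the smallest possible combined total.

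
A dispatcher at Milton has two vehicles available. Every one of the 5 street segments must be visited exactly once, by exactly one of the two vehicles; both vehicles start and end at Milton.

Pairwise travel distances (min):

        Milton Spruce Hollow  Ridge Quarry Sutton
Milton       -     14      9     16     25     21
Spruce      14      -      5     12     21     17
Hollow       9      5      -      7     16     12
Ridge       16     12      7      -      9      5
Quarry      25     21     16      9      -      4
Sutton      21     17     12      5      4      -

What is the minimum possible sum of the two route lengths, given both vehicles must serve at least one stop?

Check every non-empty split of the stops between the two vehicles; for each half take its own optimal tour:
  {Spruce} + {Hollow, Ridge, Quarry, Sutton}: 28 + 50 = 78
  {Hollow} + {Spruce, Ridge, Quarry, Sutton}: 18 + 60 = 78
  {Spruce, Hollow} + {Ridge, Quarry, Sutton}: 28 + 50 = 78
  {Ridge} + {Spruce, Hollow, Quarry, Sutton}: 32 + 60 = 92
  {Spruce, Ridge} + {Hollow, Quarry, Sutton}: 42 + 50 = 92
  {Hollow, Ridge} + {Spruce, Quarry, Sutton}: 32 + 60 = 92
  … (15 splits in total)
Best: vehicle 1 Milton → Spruce → Milton = 28; vehicle 2 Milton → Hollow → Ridge → Quarry → Sutton → Milton = 50; combined 78.

78 min — the smallest possible combined total.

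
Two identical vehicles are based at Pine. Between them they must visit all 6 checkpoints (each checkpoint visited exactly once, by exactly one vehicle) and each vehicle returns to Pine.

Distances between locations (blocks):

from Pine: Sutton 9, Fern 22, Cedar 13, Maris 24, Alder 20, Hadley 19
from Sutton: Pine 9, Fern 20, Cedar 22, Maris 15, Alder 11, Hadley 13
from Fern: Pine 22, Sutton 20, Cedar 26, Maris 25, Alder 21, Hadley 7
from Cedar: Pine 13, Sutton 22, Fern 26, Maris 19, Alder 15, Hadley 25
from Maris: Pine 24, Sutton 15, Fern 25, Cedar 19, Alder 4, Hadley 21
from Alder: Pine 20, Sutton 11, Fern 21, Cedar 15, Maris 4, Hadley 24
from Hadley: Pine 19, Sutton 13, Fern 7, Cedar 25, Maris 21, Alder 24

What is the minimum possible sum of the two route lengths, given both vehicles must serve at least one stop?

100 blocks — the smallest possible combined total.

Try each way of splitting the stops between the two vehicles (each non-empty) and, for each split, find the best tour for each vehicle:
  {Sutton} + {Fern, Cedar, Maris, Alder, Hadley}: 18 + 82 = 100
  {Fern} + {Sutton, Cedar, Maris, Alder, Hadley}: 44 + 75 = 119
  {Sutton, Fern} + {Cedar, Maris, Alder, Hadley}: 51 + 72 = 123
  {Cedar} + {Sutton, Fern, Maris, Alder, Hadley}: 26 + 74 = 100
  {Sutton, Cedar} + {Fern, Maris, Alder, Hadley}: 44 + 74 = 118
  {Fern, Cedar} + {Sutton, Maris, Alder, Hadley}: 61 + 64 = 125
  … (31 splits in total)
Best: vehicle 1 Pine → Sutton → Pine = 18; vehicle 2 Pine → Fern → Hadley → Maris → Alder → Cedar → Pine = 82; combined 100.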